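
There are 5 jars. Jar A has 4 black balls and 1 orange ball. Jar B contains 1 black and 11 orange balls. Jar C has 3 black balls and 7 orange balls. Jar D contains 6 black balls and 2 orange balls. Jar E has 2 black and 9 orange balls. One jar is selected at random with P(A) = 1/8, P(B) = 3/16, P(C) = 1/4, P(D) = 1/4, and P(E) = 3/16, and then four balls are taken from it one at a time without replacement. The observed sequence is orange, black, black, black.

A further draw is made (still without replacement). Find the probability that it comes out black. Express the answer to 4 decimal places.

The likelihood of the observed sequence under each hypothesis: P(data | jar A) = (1/5)(4/4)(3/3)(2/2) = 0.2; P(data | jar B) = (11/12)(1/11)(0/10) = 0; P(data | jar C) = (7/10)(3/9)(2/8)(1/7) = 0.0083333; P(data | jar D) = (2/8)(6/7)(5/6)(4/5) = 0.14286; P(data | jar E) = (9/11)(2/10)(1/9)(0/8) = 0.
Weighting by the prior gives 1/8 · 0.2 = 0.025, 3/16 · 0 = 0, 1/4 · 0.0083333 = 0.0020833, 1/4 · 0.14286 = 0.035714, 3/16 · 0 = 0; with total 0.062798.
Normalising, the posterior is P(jar A | data) = 0.3981, P(jar B | data) = 0, P(jar C | data) = 0.033175, P(jar D | data) = 0.56872, P(jar E | data) = 0.
Averaging over the posterior, P(black next | data) = (1)(0.3981) + (0)(0.033175) + (3/4)(0.56872) = 0.82464.

0.8246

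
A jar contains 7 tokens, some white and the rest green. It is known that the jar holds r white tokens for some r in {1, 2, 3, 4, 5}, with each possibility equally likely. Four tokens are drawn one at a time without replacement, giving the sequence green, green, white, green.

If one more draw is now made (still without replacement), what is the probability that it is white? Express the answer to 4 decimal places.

0.3333

For each hypothesis, P(data | H) works out to: P(data | r = 1) = (6/7)(5/6)(1/5)(4/4) = 1/7; P(data | r = 2) = (5/7)(4/6)(2/5)(3/4) = 1/7; P(data | r = 3) = (4/7)(3/6)(3/5)(2/4) = 3/35; P(data | r = 4) = (3/7)(2/6)(4/5)(1/4) = 1/35; P(data | r = 5) = (2/7)(1/6)(5/5)(0/4) = 0.
Weighting by the prior gives 1/5 · 1/7 = 1/35, 1/5 · 1/7 = 1/35, 1/5 · 3/35 = 3/175, 1/5 · 1/35 = 1/175, 1/5 · 0 = 0; with total 2/25.
Normalising, the posterior is P(r = 1 | data) = 5/14, P(r = 2 | data) = 5/14, P(r = 3 | data) = 3/14, P(r = 4 | data) = 1/14, P(r = 5 | data) = 0.
The predictive probability is P(white next | data) = (0)(5/14) + (1/3)(5/14) + (2/3)(3/14) + (1)(1/14) = 1/3.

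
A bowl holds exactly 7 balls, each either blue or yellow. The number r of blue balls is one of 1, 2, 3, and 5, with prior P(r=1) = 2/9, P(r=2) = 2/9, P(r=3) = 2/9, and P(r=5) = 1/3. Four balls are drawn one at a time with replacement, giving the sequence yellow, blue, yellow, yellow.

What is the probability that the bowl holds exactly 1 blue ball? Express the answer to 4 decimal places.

For each hypothesis, P(data | H) works out to: P(data | r = 1) = (6/7)(1/7)(6/7)(6/7) = 0.089963; P(data | r = 2) = (5/7)(2/7)(5/7)(5/7) = 0.10412; P(data | r = 3) = (4/7)(3/7)(4/7)(4/7) = 0.079967; P(data | r = 5) = (2/7)(5/7)(2/7)(2/7) = 0.01666.
Weighting by the prior gives 2/9 · 0.089963 = 0.019992, 2/9 · 0.10412 = 0.023139, 2/9 · 0.079967 = 0.01777, 1/3 · 0.01666 = 0.0055532; summing to 0.066454.
Therefore the posterior P(r = 1 | data) = (0.019992) / (0.066454) = 0.30084.

0.3008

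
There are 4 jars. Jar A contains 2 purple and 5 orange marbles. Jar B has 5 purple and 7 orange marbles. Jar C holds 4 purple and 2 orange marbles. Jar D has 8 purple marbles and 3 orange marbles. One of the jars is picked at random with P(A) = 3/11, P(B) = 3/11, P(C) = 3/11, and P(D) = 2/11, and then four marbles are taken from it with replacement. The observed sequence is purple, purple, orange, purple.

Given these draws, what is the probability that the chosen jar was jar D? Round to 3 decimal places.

0.307

Compute the likelihood of the observed sequence for each case: P(data | jar A) = (2/7)(2/7)(5/7)(2/7) = 0.01666; P(data | jar B) = (5/12)(5/12)(7/12)(5/12) = 0.042197; P(data | jar C) = (4/6)(4/6)(2/6)(4/6) = 0.098765; P(data | jar D) = (8/11)(8/11)(3/11)(8/11) = 0.10491.
Weighting by the prior gives 3/11 · 0.01666 = 0.0045436, 3/11 · 0.042197 = 0.011508, 3/11 · 0.098765 = 0.026936, 2/11 · 0.10491 = 0.019075; with total 0.062063.
By Bayes' rule, P(jar D | data) = (0.019075) / (0.062063) = 0.30735.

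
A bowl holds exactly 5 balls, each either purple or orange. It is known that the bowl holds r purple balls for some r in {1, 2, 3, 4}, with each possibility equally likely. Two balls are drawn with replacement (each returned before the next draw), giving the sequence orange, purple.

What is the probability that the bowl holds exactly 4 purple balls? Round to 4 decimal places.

Compute the likelihood of the observed sequence for each case: P(data | r = 1) = (4/5)(1/5) = 4/25; P(data | r = 2) = (3/5)(2/5) = 6/25; P(data | r = 3) = (2/5)(3/5) = 6/25; P(data | r = 4) = (1/5)(4/5) = 4/25.
The prior-weighted likelihoods are 1/4 · 4/25 = 1/25, 1/4 · 6/25 = 3/50, 1/4 · 6/25 = 3/50, 1/4 · 4/25 = 1/25; with total 1/5.
Therefore the posterior P(r = 4 | data) = (1/25) / (1/5) = 1/5.

0.2000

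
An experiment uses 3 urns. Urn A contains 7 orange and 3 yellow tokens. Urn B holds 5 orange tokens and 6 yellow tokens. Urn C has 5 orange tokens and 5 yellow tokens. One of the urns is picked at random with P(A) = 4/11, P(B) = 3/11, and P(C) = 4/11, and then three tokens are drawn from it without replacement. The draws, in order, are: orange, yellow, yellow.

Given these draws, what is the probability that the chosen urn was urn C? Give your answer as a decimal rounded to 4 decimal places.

For each hypothesis, P(data | H) works out to: P(data | urn A) = (7/10)(3/9)(2/8) = 0.058333; P(data | urn B) = (5/11)(6/10)(5/9) = 0.15152; P(data | urn C) = (5/10)(5/9)(4/8) = 0.13889.
Multiplying each by its prior: 4/11 · 0.058333 = 0.021212, 3/11 · 0.15152 = 0.041322, 4/11 · 0.13889 = 0.050505; summing to 0.11304.
Hence P(urn C | data) = (0.050505) / (0.11304) = 0.44679.

0.4468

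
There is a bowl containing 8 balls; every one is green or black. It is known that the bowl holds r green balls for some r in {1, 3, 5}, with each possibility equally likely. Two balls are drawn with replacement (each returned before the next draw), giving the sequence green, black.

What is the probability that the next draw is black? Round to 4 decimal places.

0.5709

For each hypothesis, P(data | H) works out to: P(data | r = 1) = (1/8)(7/8) = 7/64; P(data | r = 3) = (3/8)(5/8) = 15/64; P(data | r = 5) = (5/8)(3/8) = 15/64.
Weighting by the prior gives 1/3 · 7/64 = 7/192, 1/3 · 15/64 = 5/64, 1/3 · 15/64 = 5/64; summing to 37/192.
Dividing through by the total gives posterior P(r = 1 | data) = 7/37, P(r = 3 | data) = 15/37, P(r = 5 | data) = 15/37.
So P(black next | data) = Σ P(black next | H) P(H | data) = (7/8)(7/37) + (5/8)(15/37) + (3/8)(15/37) = 169/296.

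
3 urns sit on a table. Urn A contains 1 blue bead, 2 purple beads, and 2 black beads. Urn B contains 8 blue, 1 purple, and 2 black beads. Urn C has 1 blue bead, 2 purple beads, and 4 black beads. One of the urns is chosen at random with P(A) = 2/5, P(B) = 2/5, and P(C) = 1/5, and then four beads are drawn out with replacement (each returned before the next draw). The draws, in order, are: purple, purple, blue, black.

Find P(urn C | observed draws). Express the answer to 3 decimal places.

0.193

For each hypothesis, P(data | H) works out to: P(data | urn A) = (2/5)(2/5)(1/5)(2/5) = 0.0128; P(data | urn B) = (1/11)(1/11)(8/11)(2/11) = 0.0010928; P(data | urn C) = (2/7)(2/7)(1/7)(4/7) = 0.0066639.
The prior-weighted likelihoods are 2/5 · 0.0128 = 0.00512, 2/5 · 0.0010928 = 0.00043713, 1/5 · 0.0066639 = 0.0013328; these sum to 0.0068899.
Therefore the posterior P(urn C | data) = (0.0013328) / (0.0068899) = 0.19344.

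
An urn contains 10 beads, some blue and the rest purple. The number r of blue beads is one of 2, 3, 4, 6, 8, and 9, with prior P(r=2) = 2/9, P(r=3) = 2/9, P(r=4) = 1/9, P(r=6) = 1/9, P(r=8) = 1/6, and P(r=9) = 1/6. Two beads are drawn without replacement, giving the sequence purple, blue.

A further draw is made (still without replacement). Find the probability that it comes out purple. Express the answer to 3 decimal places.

Compute the likelihood of the observed sequence for each case: P(data | r = 2) = (8/10)(2/9) = 0.17778; P(data | r = 3) = (7/10)(3/9) = 0.23333; P(data | r = 4) = (6/10)(4/9) = 0.26667; P(data | r = 6) = (4/10)(6/9) = 0.26667; P(data | r = 8) = (2/10)(8/9) = 0.17778; P(data | r = 9) = (1/10)(9/9) = 0.1.
Weighting by the prior gives 2/9 · 0.17778 = 0.039506, 2/9 · 0.23333 = 0.051852, 1/9 · 0.26667 = 0.02963, 1/9 · 0.26667 = 0.02963, 1/6 · 0.17778 = 0.02963, 1/6 · 0.1 = 0.016667; these sum to 0.19691.
Dividing through by the total gives posterior P(r = 2 | data) = 0.20063, P(r = 3 | data) = 0.26332, P(r = 4 | data) = 0.15047, P(r = 6 | data) = 0.15047, P(r = 8 | data) = 0.15047, P(r = 9 | data) = 0.084639.
The predictive probability is P(purple next | data) = (7/8)(0.20063) + (3/4)(0.26332) + (5/8)(0.15047) + (3/8)(0.15047) + (1/8)(0.15047) + (0)(0.084639) = 0.54232.

0.542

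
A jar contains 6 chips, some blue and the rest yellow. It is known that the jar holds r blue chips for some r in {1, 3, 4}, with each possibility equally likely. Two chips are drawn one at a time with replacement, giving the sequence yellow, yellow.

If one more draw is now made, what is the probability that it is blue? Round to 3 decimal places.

Compute the likelihood of the observed sequence for each case: P(data | r = 1) = (5/6)(5/6) = 25/36; P(data | r = 3) = (3/6)(3/6) = 1/4; P(data | r = 4) = (2/6)(2/6) = 1/9.
The prior-weighted likelihoods are 1/3 · 25/36 = 25/108, 1/3 · 1/4 = 1/12, 1/3 · 1/9 = 1/27; with total 19/54.
The posterior is then P(r = 1 | data) = 25/38, P(r = 3 | data) = 9/38, P(r = 4 | data) = 2/19.
Averaging over the posterior, P(blue next | data) = (1/6)(25/38) + (1/2)(9/38) + (2/3)(2/19) = 17/57.

0.298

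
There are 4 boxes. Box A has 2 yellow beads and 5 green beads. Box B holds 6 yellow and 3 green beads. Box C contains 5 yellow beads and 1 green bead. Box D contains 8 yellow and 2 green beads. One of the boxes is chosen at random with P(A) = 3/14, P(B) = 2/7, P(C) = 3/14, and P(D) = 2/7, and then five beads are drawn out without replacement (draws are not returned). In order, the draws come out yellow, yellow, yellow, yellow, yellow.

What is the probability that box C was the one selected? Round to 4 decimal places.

Compute the likelihood of the observed sequence for each case: P(data | box A) = (2/7)(1/6)(0/5) = 0; P(data | box B) = (6/9)(5/8)(4/7)(3/6)(2/5) = 0.047619; P(data | box C) = (5/6)(4/5)(3/4)(2/3)(1/2) = 0.16667; P(data | box D) = (8/10)(7/9)(6/8)(5/7)(4/6) = 0.22222.
Multiplying each by its prior: 3/14 · 0 = 0, 2/7 · 0.047619 = 0.013605, 3/14 · 0.16667 = 0.035714, 2/7 · 0.22222 = 0.063492; summing to 0.11281.
Hence P(box C | data) = (0.035714) / (0.11281) = 0.31658.

0.3166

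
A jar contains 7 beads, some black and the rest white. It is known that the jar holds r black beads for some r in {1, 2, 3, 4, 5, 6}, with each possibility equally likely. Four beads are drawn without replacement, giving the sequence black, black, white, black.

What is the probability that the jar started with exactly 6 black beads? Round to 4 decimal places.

0.3571

Under each hypothesis, the probability of the observed sequence is: P(data | r = 1) = (1/7)(0/6) = 0; P(data | r = 2) = (2/7)(1/6)(5/5)(0/4) = 0; P(data | r = 3) = (3/7)(2/6)(4/5)(1/4) = 1/35; P(data | r = 4) = (4/7)(3/6)(3/5)(2/4) = 3/35; P(data | r = 5) = (5/7)(4/6)(2/5)(3/4) = 1/7; P(data | r = 6) = (6/7)(5/6)(1/5)(4/4) = 1/7.
The prior-weighted likelihoods are 1/6 · 0 = 0, 1/6 · 0 = 0, 1/6 · 1/35 = 1/210, 1/6 · 3/35 = 1/70, 1/6 · 1/7 = 1/42, 1/6 · 1/7 = 1/42; these sum to 1/15.
Hence P(r = 6 | data) = (1/42) / (1/15) = 5/14.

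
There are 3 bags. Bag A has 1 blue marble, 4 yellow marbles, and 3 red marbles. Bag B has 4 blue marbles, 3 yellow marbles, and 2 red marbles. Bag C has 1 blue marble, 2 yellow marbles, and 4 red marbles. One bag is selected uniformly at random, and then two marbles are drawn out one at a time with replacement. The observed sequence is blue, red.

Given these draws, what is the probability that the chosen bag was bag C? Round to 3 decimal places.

0.359

Compute the likelihood of the observed sequence for each case: P(data | bag A) = (1/8)(3/8) = 0.046875; P(data | bag B) = (4/9)(2/9) = 0.098765; P(data | bag C) = (1/7)(4/7) = 0.081633.
Multiplying each by its prior: 1/3 · 0.046875 = 0.015625, 1/3 · 0.098765 = 0.032922, 1/3 · 0.081633 = 0.027211; with total 0.075758.
So P(bag C | data) = (0.027211) / (0.075758) = 0.35918.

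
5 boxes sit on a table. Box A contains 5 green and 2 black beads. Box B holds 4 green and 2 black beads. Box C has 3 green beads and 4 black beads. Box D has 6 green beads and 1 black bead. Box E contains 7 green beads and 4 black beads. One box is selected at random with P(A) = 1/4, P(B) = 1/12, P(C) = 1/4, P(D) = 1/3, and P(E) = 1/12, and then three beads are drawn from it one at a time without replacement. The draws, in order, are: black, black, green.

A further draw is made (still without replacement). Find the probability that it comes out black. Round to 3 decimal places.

For each hypothesis, P(data | H) works out to: P(data | box A) = (2/7)(1/6)(5/5) = 0.047619; P(data | box B) = (2/6)(1/5)(4/4) = 0.066667; P(data | box C) = (4/7)(3/6)(3/5) = 0.17143; P(data | box D) = (1/7)(0/6) = 0; P(data | box E) = (4/11)(3/10)(7/9) = 0.084848.
Weighting by the prior gives 1/4 · 0.047619 = 0.011905, 1/12 · 0.066667 = 0.0055556, 1/4 · 0.17143 = 0.042857, 1/3 · 0 = 0, 1/12 · 0.084848 = 0.0070707; these sum to 0.067388.
The posterior is then P(box A | data) = 0.17666, P(box B | data) = 0.082441, P(box C | data) = 0.63597, P(box D | data) = 0, P(box E | data) = 0.10493.
Averaging over the posterior, P(black next | data) = (0)(0.17666) + (0)(0.082441) + (1/2)(0.63597) + (1/4)(0.10493) = 0.34422.

0.344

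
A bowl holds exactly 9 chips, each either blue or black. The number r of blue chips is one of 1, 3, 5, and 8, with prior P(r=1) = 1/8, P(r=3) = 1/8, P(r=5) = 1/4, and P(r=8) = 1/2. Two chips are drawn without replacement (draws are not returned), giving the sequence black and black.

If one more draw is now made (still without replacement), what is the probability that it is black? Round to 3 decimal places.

Compute the likelihood of the observed sequence for each case: P(data | r = 1) = (8/9)(7/8) = 7/9; P(data | r = 3) = (6/9)(5/8) = 5/12; P(data | r = 5) = (4/9)(3/8) = 1/6; P(data | r = 8) = (1/9)(0/8) = 0.
Multiplying each by its prior: 1/8 · 7/9 = 7/72, 1/8 · 5/12 = 5/96, 1/4 · 1/6 = 1/24, 1/2 · 0 = 0; summing to 55/288.
Normalising, the posterior is P(r = 1 | data) = 28/55, P(r = 3 | data) = 3/11, P(r = 5 | data) = 12/55, P(r = 8 | data) = 0.
So P(black next | data) = Σ P(black next | H) P(H | data) = (6/7)(28/55) + (4/7)(3/11) + (2/7)(12/55) = 36/55.

0.655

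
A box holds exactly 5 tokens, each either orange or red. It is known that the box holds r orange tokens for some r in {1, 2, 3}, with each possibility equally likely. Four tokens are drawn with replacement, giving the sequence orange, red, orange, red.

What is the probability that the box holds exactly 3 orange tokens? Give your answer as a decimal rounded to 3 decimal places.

0.409

The likelihood of the observed sequence under each hypothesis: P(data | r = 1) = (1/5)(4/5)(1/5)(4/5) = 0.0256; P(data | r = 2) = (2/5)(3/5)(2/5)(3/5) = 0.0576; P(data | r = 3) = (3/5)(2/5)(3/5)(2/5) = 0.0576.
Multiplying each by its prior: 1/3 · 0.0256 = 0.0085333, 1/3 · 0.0576 = 0.0192, 1/3 · 0.0576 = 0.0192; these sum to 0.046933.
Hence P(r = 3 | data) = (0.0192) / (0.046933) = 0.40909.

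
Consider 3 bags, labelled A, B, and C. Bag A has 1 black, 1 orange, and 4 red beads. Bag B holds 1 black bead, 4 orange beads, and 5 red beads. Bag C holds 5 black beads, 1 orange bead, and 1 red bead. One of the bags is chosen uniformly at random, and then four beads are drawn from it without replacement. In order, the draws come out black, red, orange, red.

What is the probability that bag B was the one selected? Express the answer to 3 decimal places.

0.323

The likelihood of the observed sequence under each hypothesis: P(data | bag A) = (1/6)(4/5)(1/4)(3/3) = 0.033333; P(data | bag B) = (1/10)(5/9)(4/8)(4/7) = 0.015873; P(data | bag C) = (5/7)(1/6)(1/5)(0/4) = 0.
Weighting by the prior gives 1/3 · 0.033333 = 0.011111, 1/3 · 0.015873 = 0.005291, 1/3 · 0 = 0; with total 0.016402.
By Bayes' rule, P(bag B | data) = (0.005291) / (0.016402) = 0.32258.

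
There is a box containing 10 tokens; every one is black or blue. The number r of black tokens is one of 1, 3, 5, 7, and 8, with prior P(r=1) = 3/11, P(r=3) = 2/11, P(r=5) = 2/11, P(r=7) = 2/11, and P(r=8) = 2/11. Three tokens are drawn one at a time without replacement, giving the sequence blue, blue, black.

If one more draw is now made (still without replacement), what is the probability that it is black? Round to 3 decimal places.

Compute the likelihood of the observed sequence for each case: P(data | r = 1) = (9/10)(8/9)(1/8) = 1/10; P(data | r = 3) = (7/10)(6/9)(3/8) = 7/40; P(data | r = 5) = (5/10)(4/9)(5/8) = 5/36; P(data | r = 7) = (3/10)(2/9)(7/8) = 7/120; P(data | r = 8) = (2/10)(1/9)(8/8) = 1/45.
Weighting by the prior gives 3/11 · 1/10 = 3/110, 2/11 · 7/40 = 7/220, 2/11 · 5/36 = 5/198, 2/11 · 7/120 = 7/660, 2/11 · 1/45 = 2/495; these sum to 49/495.
Dividing through by the total gives posterior P(r = 1 | data) = 27/98, P(r = 3 | data) = 9/28, P(r = 5 | data) = 25/98, P(r = 7 | data) = 3/28, P(r = 8 | data) = 2/49.
Averaging over the posterior, P(black next | data) = (0)(27/98) + (2/7)(9/28) + (4/7)(25/98) + (6/7)(3/28) + (1)(2/49) = 127/343.

0.370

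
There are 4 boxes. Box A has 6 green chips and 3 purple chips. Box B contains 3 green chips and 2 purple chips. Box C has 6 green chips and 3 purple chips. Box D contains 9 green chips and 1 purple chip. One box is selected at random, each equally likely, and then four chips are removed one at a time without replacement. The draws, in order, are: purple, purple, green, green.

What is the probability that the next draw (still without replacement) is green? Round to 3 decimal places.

0.891

The likelihood of the observed sequence under each hypothesis: P(data | box A) = (3/9)(2/8)(6/7)(5/6) = 5/84; P(data | box B) = (2/5)(1/4)(3/3)(2/2) = 1/10; P(data | box C) = (3/9)(2/8)(6/7)(5/6) = 5/84; P(data | box D) = (1/10)(0/9) = 0.
Multiplying each by its prior: 1/4 · 5/84 = 5/336, 1/4 · 1/10 = 1/40, 1/4 · 5/84 = 5/336, 1/4 · 0 = 0; with total 23/420.
The posterior is then P(box A | data) = 25/92, P(box B | data) = 21/46, P(box C | data) = 25/92, P(box D | data) = 0.
The predictive probability is P(green next | data) = (4/5)(25/92) + (1)(21/46) + (4/5)(25/92) = 41/46.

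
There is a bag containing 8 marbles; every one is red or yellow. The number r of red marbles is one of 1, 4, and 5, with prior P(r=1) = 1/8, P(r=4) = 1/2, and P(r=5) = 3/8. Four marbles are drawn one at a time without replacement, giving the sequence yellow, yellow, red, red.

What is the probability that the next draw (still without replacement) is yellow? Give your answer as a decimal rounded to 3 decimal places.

0.404

For each hypothesis, P(data | H) works out to: P(data | r = 1) = (7/8)(6/7)(1/6)(0/5) = 0; P(data | r = 4) = (4/8)(3/7)(4/6)(3/5) = 3/35; P(data | r = 5) = (3/8)(2/7)(5/6)(4/5) = 1/14.
Multiplying each by its prior: 1/8 · 0 = 0, 1/2 · 3/35 = 3/70, 3/8 · 1/14 = 3/112; with total 39/560.
The posterior is then P(r = 1 | data) = 0, P(r = 4 | data) = 8/13, P(r = 5 | data) = 5/13.
The predictive probability is P(yellow next | data) = (1/2)(8/13) + (1/4)(5/13) = 21/52.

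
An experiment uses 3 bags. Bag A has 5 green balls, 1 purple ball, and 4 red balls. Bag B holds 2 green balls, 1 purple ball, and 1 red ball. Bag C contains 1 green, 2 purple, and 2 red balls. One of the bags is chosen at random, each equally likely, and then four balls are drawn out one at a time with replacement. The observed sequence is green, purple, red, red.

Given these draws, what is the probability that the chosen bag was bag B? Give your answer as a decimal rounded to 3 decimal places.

0.273

Under each hypothesis, the probability of the observed sequence is: P(data | bag A) = (5/10)(1/10)(4/10)(4/10) = 0.008; P(data | bag B) = (2/4)(1/4)(1/4)(1/4) = 0.0078125; P(data | bag C) = (1/5)(2/5)(2/5)(2/5) = 0.0128.
The prior-weighted likelihoods are 1/3 · 0.008 = 0.0026667, 1/3 · 0.0078125 = 0.0026042, 1/3 · 0.0128 = 0.0042667; these sum to 0.0095375.
Therefore the posterior P(bag B | data) = (0.0026042) / (0.0095375) = 0.27304.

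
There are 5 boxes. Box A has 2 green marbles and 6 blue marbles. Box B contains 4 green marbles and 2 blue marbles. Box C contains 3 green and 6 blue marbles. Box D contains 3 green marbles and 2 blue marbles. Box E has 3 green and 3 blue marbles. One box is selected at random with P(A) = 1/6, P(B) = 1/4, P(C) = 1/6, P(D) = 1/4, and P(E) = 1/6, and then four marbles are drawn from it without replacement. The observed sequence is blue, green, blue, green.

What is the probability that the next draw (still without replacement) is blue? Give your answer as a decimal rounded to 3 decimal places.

0.299

The likelihood of the observed sequence under each hypothesis: P(data | box A) = (6/8)(2/7)(5/6)(1/5) = 0.035714; P(data | box B) = (2/6)(4/5)(1/4)(3/3) = 0.066667; P(data | box C) = (6/9)(3/8)(5/7)(2/6) = 0.059524; P(data | box D) = (2/5)(3/4)(1/3)(2/2) = 0.1; P(data | box E) = (3/6)(3/5)(2/4)(2/3) = 0.1.
Multiplying each by its prior: 1/6 · 0.035714 = 0.0059524, 1/4 · 0.066667 = 0.016667, 1/6 · 0.059524 = 0.0099206, 1/4 · 0.1 = 0.025, 1/6 · 0.1 = 0.016667; summing to 0.074206.
Normalising, the posterior is P(box A | data) = 0.080214, P(box B | data) = 0.2246, P(box C | data) = 0.13369, P(box D | data) = 0.3369, P(box E | data) = 0.2246.
Averaging over the posterior, P(blue next | data) = (1)(0.080214) + (0)(0.2246) + (4/5)(0.13369) + (0)(0.3369) + (1/2)(0.2246) = 0.29947.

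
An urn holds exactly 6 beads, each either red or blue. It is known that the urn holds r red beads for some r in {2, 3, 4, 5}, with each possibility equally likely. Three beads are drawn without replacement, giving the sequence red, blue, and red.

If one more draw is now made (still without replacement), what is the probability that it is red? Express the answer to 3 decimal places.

For each hypothesis, P(data | H) works out to: P(data | r = 2) = (2/6)(4/5)(1/4) = 1/15; P(data | r = 3) = (3/6)(3/5)(2/4) = 3/20; P(data | r = 4) = (4/6)(2/5)(3/4) = 1/5; P(data | r = 5) = (5/6)(1/5)(4/4) = 1/6.
The prior-weighted likelihoods are 1/4 · 1/15 = 1/60, 1/4 · 3/20 = 3/80, 1/4 · 1/5 = 1/20, 1/4 · 1/6 = 1/24; summing to 7/48.
Dividing through by the total gives posterior P(r = 2 | data) = 4/35, P(r = 3 | data) = 9/35, P(r = 4 | data) = 12/35, P(r = 5 | data) = 2/7.
Averaging over the posterior, P(red next | data) = (0)(4/35) + (1/3)(9/35) + (2/3)(12/35) + (1)(2/7) = 3/5.

0.600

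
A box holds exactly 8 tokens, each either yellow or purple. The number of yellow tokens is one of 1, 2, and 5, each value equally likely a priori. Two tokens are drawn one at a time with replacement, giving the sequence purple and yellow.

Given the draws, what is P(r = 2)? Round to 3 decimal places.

0.353

Under each hypothesis, the probability of the observed sequence is: P(data | r = 1) = (7/8)(1/8) = 7/64; P(data | r = 2) = (6/8)(2/8) = 3/16; P(data | r = 5) = (3/8)(5/8) = 15/64.
Weighting by the prior gives 1/3 · 7/64 = 7/192, 1/3 · 3/16 = 1/16, 1/3 · 15/64 = 5/64; with total 17/96.
Therefore the posterior P(r = 2 | data) = (1/16) / (17/96) = 6/17.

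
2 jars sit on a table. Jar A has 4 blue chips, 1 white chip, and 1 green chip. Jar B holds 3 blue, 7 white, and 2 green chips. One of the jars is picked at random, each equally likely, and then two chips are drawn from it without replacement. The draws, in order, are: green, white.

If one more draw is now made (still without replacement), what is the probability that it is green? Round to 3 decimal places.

The likelihood of the observed sequence under each hypothesis: P(data | jar A) = (1/6)(1/5) = 1/30; P(data | jar B) = (2/12)(7/11) = 7/66.
The prior-weighted likelihoods are 1/2 · 1/30 = 1/60, 1/2 · 7/66 = 7/132; these sum to 23/330.
The posterior is then P(jar A | data) = 11/46, P(jar B | data) = 35/46.
So P(green next | data) = Σ P(green next | H) P(H | data) = (0)(11/46) + (1/10)(35/46) = 7/92.

0.076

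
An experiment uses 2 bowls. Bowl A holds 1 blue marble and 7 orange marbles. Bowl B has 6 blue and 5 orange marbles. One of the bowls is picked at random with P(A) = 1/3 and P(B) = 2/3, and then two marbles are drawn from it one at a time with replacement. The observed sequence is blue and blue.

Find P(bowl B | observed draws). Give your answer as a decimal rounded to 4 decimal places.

0.9744

Compute the likelihood of the observed sequence for each case: P(data | bowl A) = (1/8)(1/8) = 0.015625; P(data | bowl B) = (6/11)(6/11) = 0.29752.
The prior-weighted likelihoods are 1/3 · 0.015625 = 0.0052083, 2/3 · 0.29752 = 0.19835; summing to 0.20356.
Therefore the posterior P(bowl B | data) = (0.19835) / (0.20356) = 0.97441.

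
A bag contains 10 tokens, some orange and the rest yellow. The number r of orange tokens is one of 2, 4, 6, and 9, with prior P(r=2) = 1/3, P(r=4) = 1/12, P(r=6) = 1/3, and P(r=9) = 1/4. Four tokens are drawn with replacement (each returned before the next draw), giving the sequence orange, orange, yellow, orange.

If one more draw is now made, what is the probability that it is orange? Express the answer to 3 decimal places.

The likelihood of the observed sequence under each hypothesis: P(data | r = 2) = (2/10)(2/10)(8/10)(2/10) = 0.0064; P(data | r = 4) = (4/10)(4/10)(6/10)(4/10) = 0.0384; P(data | r = 6) = (6/10)(6/10)(4/10)(6/10) = 0.0864; P(data | r = 9) = (9/10)(9/10)(1/10)(9/10) = 0.0729.
Weighting by the prior gives 1/3 · 0.0064 = 0.0021333, 1/12 · 0.0384 = 0.0032, 1/3 · 0.0864 = 0.0288, 1/4 · 0.0729 = 0.018225; summing to 0.052358.
Normalising, the posterior is P(r = 2 | data) = 0.040745, P(r = 4 | data) = 0.061117, P(r = 6 | data) = 0.55006, P(r = 9 | data) = 0.34808.
The predictive probability is P(orange next | data) = (1/5)(0.040745) + (2/5)(0.061117) + (3/5)(0.55006) + (9/10)(0.34808) = 0.6759.

0.676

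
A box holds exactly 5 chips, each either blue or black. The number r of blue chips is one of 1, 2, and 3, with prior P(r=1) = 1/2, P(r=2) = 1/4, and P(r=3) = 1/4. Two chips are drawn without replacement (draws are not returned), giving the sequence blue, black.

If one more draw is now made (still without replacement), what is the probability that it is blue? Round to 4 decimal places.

0.3000

Under each hypothesis, the probability of the observed sequence is: P(data | r = 1) = (1/5)(4/4) = 1/5; P(data | r = 2) = (2/5)(3/4) = 3/10; P(data | r = 3) = (3/5)(2/4) = 3/10.
Weighting by the prior gives 1/2 · 1/5 = 1/10, 1/4 · 3/10 = 3/40, 1/4 · 3/10 = 3/40; summing to 1/4.
The posterior is then P(r = 1 | data) = 2/5, P(r = 2 | data) = 3/10, P(r = 3 | data) = 3/10.
So P(blue next | data) = Σ P(blue next | H) P(H | data) = (0)(2/5) + (1/3)(3/10) + (2/3)(3/10) = 3/10.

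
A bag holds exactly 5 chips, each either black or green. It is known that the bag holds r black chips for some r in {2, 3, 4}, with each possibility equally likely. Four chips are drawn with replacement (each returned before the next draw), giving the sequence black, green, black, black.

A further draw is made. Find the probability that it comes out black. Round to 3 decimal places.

Compute the likelihood of the observed sequence for each case: P(data | r = 2) = (2/5)(3/5)(2/5)(2/5) = 0.0384; P(data | r = 3) = (3/5)(2/5)(3/5)(3/5) = 0.0864; P(data | r = 4) = (4/5)(1/5)(4/5)(4/5) = 0.1024.
The prior-weighted likelihoods are 1/3 · 0.0384 = 0.0128, 1/3 · 0.0864 = 0.0288, 1/3 · 0.1024 = 0.034133; these sum to 0.075733.
Dividing through by the total gives posterior P(r = 2 | data) = 0.16901, P(r = 3 | data) = 0.38028, P(r = 4 | data) = 0.4507.
Averaging over the posterior, P(black next | data) = (2/5)(0.16901) + (3/5)(0.38028) + (4/5)(0.4507) = 0.65634.

0.656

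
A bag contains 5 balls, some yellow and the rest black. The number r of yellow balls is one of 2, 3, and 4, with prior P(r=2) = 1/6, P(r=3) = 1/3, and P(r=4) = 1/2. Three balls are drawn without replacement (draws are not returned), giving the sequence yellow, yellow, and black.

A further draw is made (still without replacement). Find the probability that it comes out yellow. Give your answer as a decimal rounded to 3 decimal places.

0.727

For each hypothesis, P(data | H) works out to: P(data | r = 2) = (2/5)(1/4)(3/3) = 1/10; P(data | r = 3) = (3/5)(2/4)(2/3) = 1/5; P(data | r = 4) = (4/5)(3/4)(1/3) = 1/5.
The prior-weighted likelihoods are 1/6 · 1/10 = 1/60, 1/3 · 1/5 = 1/15, 1/2 · 1/5 = 1/10; with total 11/60.
Normalising, the posterior is P(r = 2 | data) = 1/11, P(r = 3 | data) = 4/11, P(r = 4 | data) = 6/11.
The predictive probability is P(yellow next | data) = (0)(1/11) + (1/2)(4/11) + (1)(6/11) = 8/11.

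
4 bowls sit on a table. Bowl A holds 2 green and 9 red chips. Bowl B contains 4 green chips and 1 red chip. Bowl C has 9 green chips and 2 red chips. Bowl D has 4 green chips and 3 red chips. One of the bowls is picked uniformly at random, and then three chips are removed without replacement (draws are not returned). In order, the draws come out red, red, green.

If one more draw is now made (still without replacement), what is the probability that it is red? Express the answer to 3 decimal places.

0.561

Compute the likelihood of the observed sequence for each case: P(data | bowl A) = (9/11)(8/10)(2/9) = 0.14545; P(data | bowl B) = (1/5)(0/4) = 0; P(data | bowl C) = (2/11)(1/10)(9/9) = 0.018182; P(data | bowl D) = (3/7)(2/6)(4/5) = 0.11429.
The prior-weighted likelihoods are 1/4 · 0.14545 = 0.036364, 1/4 · 0 = 0, 1/4 · 0.018182 = 0.0045455, 1/4 · 0.11429 = 0.028571; these sum to 0.069481.
Normalising, the posterior is P(bowl A | data) = 0.52336, P(bowl B | data) = 0, P(bowl C | data) = 0.065421, P(bowl D | data) = 0.41121.
The predictive probability is P(red next | data) = (7/8)(0.52336) + (0)(0.065421) + (1/4)(0.41121) = 0.56075.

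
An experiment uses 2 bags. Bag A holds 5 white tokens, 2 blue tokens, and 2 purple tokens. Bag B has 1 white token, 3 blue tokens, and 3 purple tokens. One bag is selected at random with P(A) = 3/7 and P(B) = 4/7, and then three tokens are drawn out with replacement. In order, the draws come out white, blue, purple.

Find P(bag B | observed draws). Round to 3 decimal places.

The likelihood of the observed sequence under each hypothesis: P(data | bag A) = (5/9)(2/9)(2/9) = 0.027435; P(data | bag B) = (1/7)(3/7)(3/7) = 0.026239.
Weighting by the prior gives 3/7 · 0.027435 = 0.011758, 4/7 · 0.026239 = 0.014994; summing to 0.026752.
By Bayes' rule, P(bag B | data) = (0.014994) / (0.026752) = 0.56048.

0.560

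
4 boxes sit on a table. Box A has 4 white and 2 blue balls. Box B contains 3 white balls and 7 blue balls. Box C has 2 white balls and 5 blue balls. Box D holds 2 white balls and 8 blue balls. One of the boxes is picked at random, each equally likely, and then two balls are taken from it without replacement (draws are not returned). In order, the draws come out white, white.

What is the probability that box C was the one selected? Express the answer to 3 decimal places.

0.089

For each hypothesis, P(data | H) works out to: P(data | box A) = (4/6)(3/5) = 0.4; P(data | box B) = (3/10)(2/9) = 0.066667; P(data | box C) = (2/7)(1/6) = 0.047619; P(data | box D) = (2/10)(1/9) = 0.022222.
Multiplying each by its prior: 1/4 · 0.4 = 0.1, 1/4 · 0.066667 = 0.016667, 1/4 · 0.047619 = 0.011905, 1/4 · 0.022222 = 0.0055556; these sum to 0.13413.
Hence P(box C | data) = (0.011905) / (0.13413) = 0.088757.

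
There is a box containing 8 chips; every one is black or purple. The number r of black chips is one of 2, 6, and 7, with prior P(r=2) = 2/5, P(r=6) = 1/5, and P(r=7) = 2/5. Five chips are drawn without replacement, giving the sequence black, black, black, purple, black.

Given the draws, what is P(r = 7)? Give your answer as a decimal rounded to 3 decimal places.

0.700

The likelihood of the observed sequence under each hypothesis: P(data | r = 2) = (2/8)(1/7)(0/6) = 0; P(data | r = 6) = (6/8)(5/7)(4/6)(2/5)(3/4) = 3/28; P(data | r = 7) = (7/8)(6/7)(5/6)(1/5)(4/4) = 1/8.
The prior-weighted likelihoods are 2/5 · 0 = 0, 1/5 · 3/28 = 3/140, 2/5 · 1/8 = 1/20; these sum to 1/14.
Therefore the posterior P(r = 7 | data) = (1/20) / (1/14) = 7/10.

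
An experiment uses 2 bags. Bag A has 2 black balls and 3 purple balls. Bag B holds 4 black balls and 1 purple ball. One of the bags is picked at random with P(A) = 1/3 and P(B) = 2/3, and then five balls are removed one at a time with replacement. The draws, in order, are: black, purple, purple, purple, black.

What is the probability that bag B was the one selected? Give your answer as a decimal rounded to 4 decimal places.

0.2286

For each hypothesis, P(data | H) works out to: P(data | bag A) = (2/5)(3/5)(3/5)(3/5)(2/5) = 0.03456; P(data | bag B) = (4/5)(1/5)(1/5)(1/5)(4/5) = 0.00512.
Weighting by the prior gives 1/3 · 0.03456 = 0.01152, 2/3 · 0.00512 = 0.0034133; summing to 0.014933.
Therefore the posterior P(bag B | data) = (0.0034133) / (0.014933) = 0.22857.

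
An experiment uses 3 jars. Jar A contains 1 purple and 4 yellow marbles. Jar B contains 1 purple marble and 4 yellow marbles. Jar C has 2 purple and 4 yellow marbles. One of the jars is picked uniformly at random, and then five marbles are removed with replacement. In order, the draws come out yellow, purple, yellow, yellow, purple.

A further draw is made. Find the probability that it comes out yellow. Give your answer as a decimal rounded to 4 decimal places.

Compute the likelihood of the observed sequence for each case: P(data | jar A) = (4/5)(1/5)(4/5)(4/5)(1/5) = 0.02048; P(data | jar B) = (4/5)(1/5)(4/5)(4/5)(1/5) = 0.02048; P(data | jar C) = (4/6)(2/6)(4/6)(4/6)(2/6) = 0.032922.
The prior-weighted likelihoods are 1/3 · 0.02048 = 0.0068267, 1/3 · 0.02048 = 0.0068267, 1/3 · 0.032922 = 0.010974; these sum to 0.024627.
The posterior is then P(jar A | data) = 0.2772, P(jar B | data) = 0.2772, P(jar C | data) = 0.4456.
So P(yellow next | data) = Σ P(yellow next | H) P(H | data) = (4/5)(0.2772) + (4/5)(0.2772) + (2/3)(0.4456) = 0.74059.

0.7406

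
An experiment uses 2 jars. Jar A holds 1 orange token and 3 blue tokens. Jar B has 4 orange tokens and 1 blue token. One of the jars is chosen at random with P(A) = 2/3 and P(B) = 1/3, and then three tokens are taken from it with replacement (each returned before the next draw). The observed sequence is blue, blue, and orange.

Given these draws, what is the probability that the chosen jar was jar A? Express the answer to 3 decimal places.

0.898

For each hypothesis, P(data | H) works out to: P(data | jar A) = (3/4)(3/4)(1/4) = 0.14062; P(data | jar B) = (1/5)(1/5)(4/5) = 0.032.
Multiplying each by its prior: 2/3 · 0.14062 = 0.09375, 1/3 · 0.032 = 0.010667; these sum to 0.10442.
By Bayes' rule, P(jar A | data) = (0.09375) / (0.10442) = 0.89785.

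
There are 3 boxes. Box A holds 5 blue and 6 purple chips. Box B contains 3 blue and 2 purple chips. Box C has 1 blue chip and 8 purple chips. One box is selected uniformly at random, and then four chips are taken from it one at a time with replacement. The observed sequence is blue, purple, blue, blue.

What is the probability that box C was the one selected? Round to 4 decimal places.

The likelihood of the observed sequence under each hypothesis: P(data | box A) = (5/11)(6/11)(5/11)(5/11) = 0.051226; P(data | box B) = (3/5)(2/5)(3/5)(3/5) = 0.0864; P(data | box C) = (1/9)(8/9)(1/9)(1/9) = 0.0012193.
Multiplying each by its prior: 1/3 · 0.051226 = 0.017075, 1/3 · 0.0864 = 0.0288, 1/3 · 0.0012193 = 0.00040644; summing to 0.046282.
Therefore the posterior P(box C | data) = (0.00040644) / (0.046282) = 0.0087819.

0.0088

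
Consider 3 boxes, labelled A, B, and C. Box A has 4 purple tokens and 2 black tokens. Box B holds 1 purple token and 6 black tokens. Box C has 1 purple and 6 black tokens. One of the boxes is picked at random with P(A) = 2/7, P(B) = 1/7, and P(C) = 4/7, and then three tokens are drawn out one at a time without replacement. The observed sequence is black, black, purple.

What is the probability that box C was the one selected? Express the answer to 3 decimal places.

Under each hypothesis, the probability of the observed sequence is: P(data | box A) = (2/6)(1/5)(4/4) = 1/15; P(data | box B) = (6/7)(5/6)(1/5) = 1/7; P(data | box C) = (6/7)(5/6)(1/5) = 1/7.
Multiplying each by its prior: 2/7 · 1/15 = 2/105, 1/7 · 1/7 = 1/49, 4/7 · 1/7 = 4/49; summing to 89/735.
So P(box C | data) = (4/49) / (89/735) = 60/89.

0.674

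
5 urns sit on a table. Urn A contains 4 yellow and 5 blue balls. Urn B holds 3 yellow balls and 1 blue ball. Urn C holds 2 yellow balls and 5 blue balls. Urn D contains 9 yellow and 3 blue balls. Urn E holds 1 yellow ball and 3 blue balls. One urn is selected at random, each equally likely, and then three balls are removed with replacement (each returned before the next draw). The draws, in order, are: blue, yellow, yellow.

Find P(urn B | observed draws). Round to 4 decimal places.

Under each hypothesis, the probability of the observed sequence is: P(data | urn A) = (5/9)(4/9)(4/9) = 0.10974; P(data | urn B) = (1/4)(3/4)(3/4) = 0.14062; P(data | urn C) = (5/7)(2/7)(2/7) = 0.058309; P(data | urn D) = (3/12)(9/12)(9/12) = 0.14062; P(data | urn E) = (3/4)(1/4)(1/4) = 0.046875.
Weighting by the prior gives 1/5 · 0.10974 = 0.021948, 1/5 · 0.14062 = 0.028125, 1/5 · 0.058309 = 0.011662, 1/5 · 0.14062 = 0.028125, 1/5 · 0.046875 = 0.009375; with total 0.099235.
Therefore the posterior P(urn B | data) = (0.028125) / (0.099235) = 0.28342.

0.2834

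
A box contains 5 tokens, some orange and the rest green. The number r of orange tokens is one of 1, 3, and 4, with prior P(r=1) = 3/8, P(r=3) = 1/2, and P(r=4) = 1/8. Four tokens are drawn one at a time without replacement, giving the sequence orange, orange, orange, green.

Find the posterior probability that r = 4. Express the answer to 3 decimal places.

0.333

Compute the likelihood of the observed sequence for each case: P(data | r = 1) = (1/5)(0/4) = 0; P(data | r = 3) = (3/5)(2/4)(1/3)(2/2) = 1/10; P(data | r = 4) = (4/5)(3/4)(2/3)(1/2) = 1/5.
Multiplying each by its prior: 3/8 · 0 = 0, 1/2 · 1/10 = 1/20, 1/8 · 1/5 = 1/40; with total 3/40.
By Bayes' rule, P(r = 4 | data) = (1/40) / (3/40) = 1/3.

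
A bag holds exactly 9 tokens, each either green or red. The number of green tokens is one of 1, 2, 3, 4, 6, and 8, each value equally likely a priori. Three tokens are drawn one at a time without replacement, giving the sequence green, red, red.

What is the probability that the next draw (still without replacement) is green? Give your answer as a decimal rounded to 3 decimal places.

The likelihood of the observed sequence under each hypothesis: P(data | r = 1) = (1/9)(8/8)(7/7) = 0.11111; P(data | r = 2) = (2/9)(7/8)(6/7) = 0.16667; P(data | r = 3) = (3/9)(6/8)(5/7) = 0.17857; P(data | r = 4) = (4/9)(5/8)(4/7) = 0.15873; P(data | r = 6) = (6/9)(3/8)(2/7) = 0.071429; P(data | r = 8) = (8/9)(1/8)(0/7) = 0.
Multiplying each by its prior: 1/6 · 0.11111 = 0.018519, 1/6 · 0.16667 = 0.027778, 1/6 · 0.17857 = 0.029762, 1/6 · 0.15873 = 0.026455, 1/6 · 0.071429 = 0.011905, 1/6 · 0 = 0; these sum to 0.11442.
Dividing through by the total gives posterior P(r = 1 | data) = 0.16185, P(r = 2 | data) = 0.24277, P(r = 3 | data) = 0.26012, P(r = 4 | data) = 0.23121, P(r = 6 | data) = 0.10405, P(r = 8 | data) = 0.
Averaging over the posterior, P(green next | data) = (0)(0.16185) + (1/6)(0.24277) + (1/3)(0.26012) + (1/2)(0.23121) + (5/6)(0.10405) = 0.32948.

0.329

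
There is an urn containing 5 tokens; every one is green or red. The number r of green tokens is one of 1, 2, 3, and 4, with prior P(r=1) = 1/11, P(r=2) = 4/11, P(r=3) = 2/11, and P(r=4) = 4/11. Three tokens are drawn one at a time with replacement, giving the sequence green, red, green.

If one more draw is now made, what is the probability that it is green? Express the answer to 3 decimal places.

Under each hypothesis, the probability of the observed sequence is: P(data | r = 1) = (1/5)(4/5)(1/5) = 0.032; P(data | r = 2) = (2/5)(3/5)(2/5) = 0.096; P(data | r = 3) = (3/5)(2/5)(3/5) = 0.144; P(data | r = 4) = (4/5)(1/5)(4/5) = 0.128.
The prior-weighted likelihoods are 1/11 · 0.032 = 0.0029091, 4/11 · 0.096 = 0.034909, 2/11 · 0.144 = 0.026182, 4/11 · 0.128 = 0.046545; with total 0.11055.
The posterior is then P(r = 1 | data) = 0.026316, P(r = 2 | data) = 0.31579, P(r = 3 | data) = 0.23684, P(r = 4 | data) = 0.42105.
So P(green next | data) = Σ P(green next | H) P(H | data) = (1/5)(0.026316) + (2/5)(0.31579) + (3/5)(0.23684) + (4/5)(0.42105) = 0.61053.

0.611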